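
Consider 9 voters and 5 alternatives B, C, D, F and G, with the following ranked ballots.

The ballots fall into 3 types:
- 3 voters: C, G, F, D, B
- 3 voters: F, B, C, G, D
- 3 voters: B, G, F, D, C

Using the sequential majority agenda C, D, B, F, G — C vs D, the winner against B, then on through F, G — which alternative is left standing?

Round 1: C vs D — 6–3, C advances.
Round 2: C vs B — 3–6, B advances.
Round 3: B vs F — 3–6, F advances.
Round 4: F vs G — 3–6, G advances.
The agenda winner is G.

G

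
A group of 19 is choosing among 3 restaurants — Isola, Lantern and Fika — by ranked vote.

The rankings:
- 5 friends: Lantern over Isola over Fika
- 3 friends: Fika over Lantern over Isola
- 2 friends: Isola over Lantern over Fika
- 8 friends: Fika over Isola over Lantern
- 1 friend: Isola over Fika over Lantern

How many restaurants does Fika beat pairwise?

Fika against each rival (19 friends):
Fika vs Isola: 11 to 8, Fika.
Fika vs Lantern: 3+8+1 = 12 for Fika, 7 for Lantern — Fika by 12–7.
Fika beats Isola, Lantern — 2 pairwise wins.

2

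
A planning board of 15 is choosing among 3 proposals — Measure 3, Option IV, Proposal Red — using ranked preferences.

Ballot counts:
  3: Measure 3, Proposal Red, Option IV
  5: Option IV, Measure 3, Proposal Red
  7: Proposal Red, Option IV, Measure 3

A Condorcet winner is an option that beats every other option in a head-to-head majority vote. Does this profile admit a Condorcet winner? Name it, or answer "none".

none

Head-to-head results (15 council members):
Measure 3–Option IV: Option IV 12–3.
Measure 3 vs Proposal Red: Measure 3, 8–7.
Option IV–Proposal Red: Proposal Red 10–5.
Every option loses at least once (Measure 3 loses to Option IV; Option IV loses to Proposal Red; Proposal Red loses to Measure 3). The majority relation contains the cycle Measure 3 > Proposal Red > Option IV > Measure 3, so there is no Condorcet winner.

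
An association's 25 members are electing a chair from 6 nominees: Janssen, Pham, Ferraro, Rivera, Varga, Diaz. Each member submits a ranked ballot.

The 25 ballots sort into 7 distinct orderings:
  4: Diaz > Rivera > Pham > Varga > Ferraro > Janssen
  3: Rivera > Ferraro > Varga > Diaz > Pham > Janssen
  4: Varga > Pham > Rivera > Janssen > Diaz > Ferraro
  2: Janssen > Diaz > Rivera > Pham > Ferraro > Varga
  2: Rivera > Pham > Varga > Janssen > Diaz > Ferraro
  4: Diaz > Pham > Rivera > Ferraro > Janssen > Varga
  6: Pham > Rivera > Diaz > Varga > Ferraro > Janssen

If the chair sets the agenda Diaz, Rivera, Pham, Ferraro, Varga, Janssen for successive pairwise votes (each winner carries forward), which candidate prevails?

Round 1: Diaz vs Rivera — 10–15, Rivera advances.
Round 2: Rivera vs Pham — 11–14, Pham advances.
Round 3: Pham vs Ferraro — 22–3, Pham advances.
Round 4: Pham vs Varga — 18–7, Pham advances.
Round 5: Pham vs Janssen — 23–2, Pham advances.
Pham survives the agenda.

Pham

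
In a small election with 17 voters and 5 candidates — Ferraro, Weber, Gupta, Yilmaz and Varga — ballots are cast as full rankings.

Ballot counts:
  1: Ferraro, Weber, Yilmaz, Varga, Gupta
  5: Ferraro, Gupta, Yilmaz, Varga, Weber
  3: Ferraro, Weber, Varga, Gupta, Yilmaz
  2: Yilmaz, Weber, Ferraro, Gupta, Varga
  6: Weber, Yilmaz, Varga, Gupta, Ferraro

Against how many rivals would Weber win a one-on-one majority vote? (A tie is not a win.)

3

Weber against each rival (17 voters):
Weber vs Ferraro: 2+6 = 8 for Weber, 9 for Ferraro — Ferraro by 9–8.
Weber vs Gupta: Weber is ranked higher on 1+3+2+6 = 12 ballots, Gupta on 5. Weber wins 12–5.
Weber vs Yilmaz: Weber preferred on 1+3+6 = 10 ballots; Weber wins 10–7.
Weber vs Varga: Weber, 12–5.
Weber beats Gupta, Yilmaz, Varga; loses to Ferraro — 3 pairwise wins.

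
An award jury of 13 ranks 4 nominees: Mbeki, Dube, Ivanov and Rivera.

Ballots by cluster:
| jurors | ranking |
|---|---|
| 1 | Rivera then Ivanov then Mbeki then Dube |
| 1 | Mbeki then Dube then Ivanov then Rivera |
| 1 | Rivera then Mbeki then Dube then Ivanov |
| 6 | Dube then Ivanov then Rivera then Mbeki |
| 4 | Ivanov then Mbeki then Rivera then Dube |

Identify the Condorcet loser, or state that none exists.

Pairwise majorities:
Mbeki–Dube: Mbeki 7–6.
Mbeki vs Ivanov: Ivanov wins 11–2.
Mbeki vs Rivera: Mbeki is ranked higher on 1+4 = 5 ballots, Rivera on 8. Rivera wins 8–5.
Dube vs Ivanov: Dube is ranked higher on 1+1+6 = 8 ballots, Ivanov on 5. Dube wins 8–5.
Dube vs Rivera: Dube is ranked higher on 1+6 = 7 ballots, Rivera on 6. Dube wins 7–6.
Ivanov vs Rivera: 1+6+4 = 11 for Ivanov, 2 for Rivera — Ivanov by 11–2.
Each nominee has at least one pairwise win (Mbeki beats Dube; Dube beats Ivanov; Ivanov beats Mbeki; Rivera beats Mbeki) — no Condorcet loser.

none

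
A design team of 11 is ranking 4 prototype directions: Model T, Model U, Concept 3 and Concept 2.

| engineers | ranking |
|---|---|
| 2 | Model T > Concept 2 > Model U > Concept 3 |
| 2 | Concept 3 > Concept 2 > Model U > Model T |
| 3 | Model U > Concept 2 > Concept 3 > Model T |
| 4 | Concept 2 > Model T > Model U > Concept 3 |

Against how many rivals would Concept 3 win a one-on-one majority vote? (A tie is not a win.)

Concept 3 against each rival (11 engineers):
Concept 3 vs Model T: Concept 3 preferred on 2+3 = 5 ballots; Model T wins 6–5.
Concept 3 vs Model U: Model U wins 9–2.
Concept 3 vs Concept 2: Concept 2, 9–2.
Concept 3 beats no one; loses to Model T, Model U, Concept 2 — 0 pairwise wins.

0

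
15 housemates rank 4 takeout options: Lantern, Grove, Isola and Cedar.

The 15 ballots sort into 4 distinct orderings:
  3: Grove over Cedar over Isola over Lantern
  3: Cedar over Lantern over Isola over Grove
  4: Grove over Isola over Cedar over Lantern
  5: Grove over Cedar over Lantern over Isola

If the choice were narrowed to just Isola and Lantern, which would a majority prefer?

Ballots ranking Isola above Lantern: 3 + 4 = 7.
Ballots ranking Lantern above Isola: 15 − 7 = 8.
Lantern wins the head-to-head 8–7.

Lantern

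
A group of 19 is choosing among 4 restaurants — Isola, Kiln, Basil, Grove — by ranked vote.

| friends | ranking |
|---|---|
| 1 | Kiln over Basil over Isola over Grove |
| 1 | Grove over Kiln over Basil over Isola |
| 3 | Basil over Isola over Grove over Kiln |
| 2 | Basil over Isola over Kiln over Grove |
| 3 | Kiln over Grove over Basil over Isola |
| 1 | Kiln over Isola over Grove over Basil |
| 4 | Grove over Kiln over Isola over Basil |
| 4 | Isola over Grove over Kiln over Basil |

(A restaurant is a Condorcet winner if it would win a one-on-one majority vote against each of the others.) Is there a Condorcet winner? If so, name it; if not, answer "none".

none

Check each pair by majority over 19 ballots:
Isola–Kiln: Kiln 10–9.
Isola vs Basil: Basil wins 10–9.
Isola vs Grove: Isola, 11–8.
Kiln–Basil: Kiln 14–5.
Kiln vs Grove: Grove, 12–7.
Basil vs Grove: Grove, 13–6.
Every restaurant loses at least once (Isola loses to Kiln; Kiln loses to Grove; Basil loses to Kiln; Grove loses to Isola). The majority relation contains the cycle Isola beats Grove beats Kiln beats Isola, so there is no Condorcet winner.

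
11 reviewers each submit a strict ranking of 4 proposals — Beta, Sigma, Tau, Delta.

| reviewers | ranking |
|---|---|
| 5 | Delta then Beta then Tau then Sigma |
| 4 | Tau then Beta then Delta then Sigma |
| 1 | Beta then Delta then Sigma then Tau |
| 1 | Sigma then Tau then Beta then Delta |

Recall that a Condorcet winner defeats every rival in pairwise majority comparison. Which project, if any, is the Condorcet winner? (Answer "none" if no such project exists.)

Head-to-head results (11 reviewers):
Beta vs Sigma: Beta wins 10–1.
Beta vs Tau: Beta is ranked higher on 5+1 = 6 ballots, Tau on 5. Beta wins 6–5.
Beta–Delta: Beta 6–5.
Sigma–Tau: Tau 9–2.
Sigma vs Delta: 1 for Sigma, 10 for Delta — Delta by 10–1.
Tau vs Delta: Delta, 6–5.
Beta wins every pairwise contest, so Beta is the Condorcet winner.

Beta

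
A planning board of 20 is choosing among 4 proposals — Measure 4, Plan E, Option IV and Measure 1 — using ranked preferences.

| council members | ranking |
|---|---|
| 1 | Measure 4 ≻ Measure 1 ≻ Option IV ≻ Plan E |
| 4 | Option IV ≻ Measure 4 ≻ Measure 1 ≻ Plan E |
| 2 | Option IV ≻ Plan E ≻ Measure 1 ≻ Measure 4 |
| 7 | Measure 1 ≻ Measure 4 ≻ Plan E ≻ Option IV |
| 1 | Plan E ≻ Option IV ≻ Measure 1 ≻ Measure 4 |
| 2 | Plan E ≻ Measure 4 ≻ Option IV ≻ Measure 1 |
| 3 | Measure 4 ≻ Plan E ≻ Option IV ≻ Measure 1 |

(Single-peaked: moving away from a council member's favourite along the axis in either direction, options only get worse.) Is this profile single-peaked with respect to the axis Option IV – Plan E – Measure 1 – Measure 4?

Axis positions: Option IV=1, Plan E=2, Measure 1=3, Measure 4=4.
Ballot type 1: ranking walks positions 4-3-1-2; Option IV is ranked above Plan E even though Plan E lies between Option IV and the peak Measure 4 on the axis — preferences dip and rise again. Not single-peaked.
Ballot type 2: ranking walks positions 1-4-3-2; Measure 4 is ranked above Plan E even though Plan E lies between Measure 4 and the peak Option IV on the axis — preferences dip and rise again. Not single-peaked.
Ballot type 3 (peak Option IV at position 1): ranking walks positions 1-2-3-4, expanding outward from the peak — single-peaked.
Ballot type 4 (peak Measure 1 at position 3): ranking walks positions 3-4-2-1, expanding outward from the peak — single-peaked.
Ballot type 5 (peak Plan E at position 2): ranking walks positions 2-1-3-4, expanding outward from the peak — single-peaked.
Ballot type 6: ranking walks positions 2-4-1-3; Measure 4 is ranked above Measure 1 even though Measure 1 lies between Measure 4 and the peak Plan E on the axis — preferences dip and rise again. Not single-peaked.
Ballot type 7: ranking walks positions 4-2-1-3; Plan E is ranked above Measure 1 even though Measure 1 lies between Plan E and the peak Measure 4 on the axis — preferences dip and rise again. Not single-peaked.
Ballot type 1 violates single-peakedness, so the profile is not single-peaked on this axis.

no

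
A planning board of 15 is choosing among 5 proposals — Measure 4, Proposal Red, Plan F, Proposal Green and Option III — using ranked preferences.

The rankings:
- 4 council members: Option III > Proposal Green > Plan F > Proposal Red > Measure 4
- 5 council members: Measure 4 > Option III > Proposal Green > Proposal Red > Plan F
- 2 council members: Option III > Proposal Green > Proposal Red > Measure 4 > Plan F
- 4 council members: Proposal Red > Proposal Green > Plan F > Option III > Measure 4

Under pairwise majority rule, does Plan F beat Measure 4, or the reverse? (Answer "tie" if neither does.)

Ballots ranking Plan F above Measure 4: 4 + 4 = 8.
Ballots ranking Measure 4 above Plan F: 15 − 8 = 7.
Plan F wins the head-to-head 8–7.

Plan F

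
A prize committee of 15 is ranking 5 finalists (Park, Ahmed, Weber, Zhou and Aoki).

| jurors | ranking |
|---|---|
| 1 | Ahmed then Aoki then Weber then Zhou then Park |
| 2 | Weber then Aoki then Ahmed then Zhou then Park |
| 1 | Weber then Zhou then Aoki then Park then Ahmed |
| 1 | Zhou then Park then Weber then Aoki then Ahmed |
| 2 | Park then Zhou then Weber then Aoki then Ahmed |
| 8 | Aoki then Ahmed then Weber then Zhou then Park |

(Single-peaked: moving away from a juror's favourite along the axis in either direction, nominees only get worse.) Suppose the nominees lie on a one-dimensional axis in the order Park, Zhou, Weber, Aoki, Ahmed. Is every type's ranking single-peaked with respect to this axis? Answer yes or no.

yes

Axis positions: Park=1, Zhou=2, Weber=3, Aoki=4, Ahmed=5.
Type 1 (peak Ahmed at position 5): ranking walks positions 5-4-3-2-1, expanding outward from the peak — single-peaked.
Type 2 (peak Weber at position 3): ranking walks positions 3-4-5-2-1, expanding outward from the peak — single-peaked.
Type 3 (peak Weber at position 3): ranking walks positions 3-2-4-1-5, expanding outward from the peak — single-peaked.
Type 4 (peak Zhou at position 2): ranking walks positions 2-1-3-4-5, expanding outward from the peak — single-peaked.
Type 5 (peak Park at position 1): ranking walks positions 1-2-3-4-5, expanding outward from the peak — single-peaked.
Type 6 (peak Aoki at position 4): ranking walks positions 4-5-3-2-1, expanding outward from the peak — single-peaked.
Every ranking is single-peaked on this axis.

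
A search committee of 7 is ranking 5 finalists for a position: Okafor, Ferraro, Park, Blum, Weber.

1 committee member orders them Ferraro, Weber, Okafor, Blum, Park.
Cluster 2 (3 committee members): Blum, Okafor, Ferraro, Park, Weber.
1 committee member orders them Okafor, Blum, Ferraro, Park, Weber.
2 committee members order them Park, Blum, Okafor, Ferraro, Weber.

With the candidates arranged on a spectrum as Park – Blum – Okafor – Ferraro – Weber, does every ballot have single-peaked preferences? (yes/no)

yes

Axis positions: Park=1, Blum=2, Okafor=3, Ferraro=4, Weber=5.
Cluster 1 (peak Ferraro at position 4): ranking walks positions 4-5-3-2-1, expanding outward from the peak — single-peaked.
Cluster 2 (peak Blum at position 2): ranking walks positions 2-3-4-1-5, expanding outward from the peak — single-peaked.
Cluster 3 (peak Okafor at position 3): ranking walks positions 3-2-4-1-5, expanding outward from the peak — single-peaked.
Cluster 4 (peak Park at position 1): ranking walks positions 1-2-3-4-5, expanding outward from the peak — single-peaked.
Every ranking is single-peaked on this axis.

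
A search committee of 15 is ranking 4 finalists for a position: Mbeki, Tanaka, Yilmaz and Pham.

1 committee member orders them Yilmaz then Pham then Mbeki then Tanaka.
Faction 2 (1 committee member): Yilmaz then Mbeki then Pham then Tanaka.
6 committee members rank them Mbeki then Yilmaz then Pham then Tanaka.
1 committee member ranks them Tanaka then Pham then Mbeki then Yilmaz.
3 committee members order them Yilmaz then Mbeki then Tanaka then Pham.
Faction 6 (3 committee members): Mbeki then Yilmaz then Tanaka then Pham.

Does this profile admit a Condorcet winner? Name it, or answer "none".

Mbeki

Head-to-head results (15 committee members):
Mbeki–Tanaka: Mbeki 14–1.
Mbeki vs Yilmaz: Mbeki wins 10–5.
Mbeki vs Pham: Mbeki, 13–2.
Tanaka–Yilmaz: Yilmaz 14–1.
Tanaka–Pham: Pham 8–7.
Yilmaz vs Pham: Yilmaz, 14–1.
Mbeki defeats every rival head-to-head and is the Condorcet winner.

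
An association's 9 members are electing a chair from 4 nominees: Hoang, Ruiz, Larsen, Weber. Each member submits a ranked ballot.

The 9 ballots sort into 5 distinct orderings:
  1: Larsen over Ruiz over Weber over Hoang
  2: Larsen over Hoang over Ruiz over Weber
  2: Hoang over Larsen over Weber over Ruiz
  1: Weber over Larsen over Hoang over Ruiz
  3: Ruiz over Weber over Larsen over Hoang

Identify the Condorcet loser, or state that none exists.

none

Pairwise majorities:
Hoang vs Ruiz: Hoang preferred on 2+2+1 = 5 ballots; Hoang wins 5–4.
Hoang vs Larsen: 2 for Hoang, 7 for Larsen — Larsen by 7–2.
Hoang vs Weber: 4 to 5, Weber.
Ruiz vs Larsen: Larsen wins 6–3.
Ruiz vs Weber: Ruiz preferred on 1+2+3 = 6 ballots; Ruiz wins 6–3.
Larsen–Weber: Larsen 5–4.
Each candidate has at least one pairwise win (Hoang beats Ruiz; Ruiz beats Weber; Larsen beats Hoang; Weber beats Hoang) — no Condorcet loser.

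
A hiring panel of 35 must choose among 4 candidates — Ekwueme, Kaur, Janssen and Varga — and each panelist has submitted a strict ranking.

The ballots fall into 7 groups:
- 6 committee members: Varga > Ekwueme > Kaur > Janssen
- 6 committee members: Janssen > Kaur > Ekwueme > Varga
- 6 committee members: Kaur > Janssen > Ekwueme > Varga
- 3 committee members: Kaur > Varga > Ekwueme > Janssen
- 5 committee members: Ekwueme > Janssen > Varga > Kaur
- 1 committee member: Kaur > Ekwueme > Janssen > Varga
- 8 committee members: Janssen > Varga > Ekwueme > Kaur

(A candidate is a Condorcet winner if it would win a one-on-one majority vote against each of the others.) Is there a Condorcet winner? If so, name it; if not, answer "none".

Check each pair by majority over 35 ballots:
Ekwueme vs Kaur: Ekwueme preferred on 6+5+8 = 19 ballots; Ekwueme wins 19–16.
Ekwueme vs Janssen: 15 to 20, Janssen.
Ekwueme vs Varga: 6+6+5+1 = 18 for Ekwueme, 17 for Varga — Ekwueme by 18–17.
Kaur vs Janssen: 6+6+3+1 = 16 for Kaur, 19 for Janssen — Janssen by 19–16.
Kaur vs Varga: 16 to 19, Varga.
Janssen vs Varga: Janssen is ranked higher on 6+6+5+1+8 = 26 ballots, Varga on 9. Janssen wins 26–9.
Only Janssen has no losses; Janssen is the Condorcet winner.

Janssen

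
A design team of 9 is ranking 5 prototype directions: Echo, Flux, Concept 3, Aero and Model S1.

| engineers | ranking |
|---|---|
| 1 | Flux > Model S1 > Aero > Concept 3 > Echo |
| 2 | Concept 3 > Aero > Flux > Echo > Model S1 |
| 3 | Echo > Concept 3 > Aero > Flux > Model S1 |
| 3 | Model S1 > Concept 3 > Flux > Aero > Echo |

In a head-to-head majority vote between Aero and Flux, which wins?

Ballots ranking Aero above Flux: 2 + 3 = 5.
Ballots ranking Flux above Aero: 9 − 5 = 4.
Aero wins the head-to-head 5–4.

Aero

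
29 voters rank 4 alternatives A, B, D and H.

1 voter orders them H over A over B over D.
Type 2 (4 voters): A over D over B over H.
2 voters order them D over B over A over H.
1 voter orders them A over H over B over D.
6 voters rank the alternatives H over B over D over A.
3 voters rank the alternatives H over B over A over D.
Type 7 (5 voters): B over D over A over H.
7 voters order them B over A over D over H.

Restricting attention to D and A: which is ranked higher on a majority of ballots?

Ballots ranking D above A: 2 + 6 + 5 = 13.
Ballots ranking A above D: 29 − 13 = 16.
A wins the head-to-head 16–13.

A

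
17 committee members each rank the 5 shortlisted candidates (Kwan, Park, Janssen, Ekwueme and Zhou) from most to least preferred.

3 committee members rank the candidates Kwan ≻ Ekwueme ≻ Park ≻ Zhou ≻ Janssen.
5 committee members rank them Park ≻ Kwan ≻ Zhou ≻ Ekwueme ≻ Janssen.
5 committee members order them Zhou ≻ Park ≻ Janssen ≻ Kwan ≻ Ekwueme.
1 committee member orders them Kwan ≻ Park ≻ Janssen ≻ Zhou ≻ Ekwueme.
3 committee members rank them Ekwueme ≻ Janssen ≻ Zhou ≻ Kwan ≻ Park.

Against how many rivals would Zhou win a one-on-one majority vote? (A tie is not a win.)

2

Zhou against each rival (17 committee members):
Zhou vs Kwan: Zhou is ranked higher on 5+3 = 8 ballots, Kwan on 9. Kwan wins 9–8.
Zhou–Park: Park 9–8.
Zhou vs Janssen: Zhou preferred on 3+5+5 = 13 ballots; Zhou wins 13–4.
Zhou vs Ekwueme: Zhou wins 11–6.
Zhou beats Janssen, Ekwueme; loses to Kwan, Park — 2 pairwise wins.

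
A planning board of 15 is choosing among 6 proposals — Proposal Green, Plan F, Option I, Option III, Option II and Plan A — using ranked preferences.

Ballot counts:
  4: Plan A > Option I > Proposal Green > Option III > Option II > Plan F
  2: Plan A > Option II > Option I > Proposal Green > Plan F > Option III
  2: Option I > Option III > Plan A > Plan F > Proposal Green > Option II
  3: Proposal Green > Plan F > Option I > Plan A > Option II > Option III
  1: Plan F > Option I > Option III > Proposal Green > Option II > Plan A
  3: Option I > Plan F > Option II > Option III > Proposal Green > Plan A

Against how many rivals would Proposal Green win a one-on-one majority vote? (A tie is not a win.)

3

Proposal Green against each rival (15 council members):
Proposal Green vs Plan F: Proposal Green, 9–6.
Proposal Green vs Option I: 3 to 12, Option I.
Proposal Green vs Option III: Proposal Green wins 9–6.
Proposal Green vs Option II: Proposal Green, 10–5.
Proposal Green vs Plan A: Plan A, 8–7.
Proposal Green beats Plan F, Option III, Option II; loses to Option I, Plan A — 3 pairwise wins.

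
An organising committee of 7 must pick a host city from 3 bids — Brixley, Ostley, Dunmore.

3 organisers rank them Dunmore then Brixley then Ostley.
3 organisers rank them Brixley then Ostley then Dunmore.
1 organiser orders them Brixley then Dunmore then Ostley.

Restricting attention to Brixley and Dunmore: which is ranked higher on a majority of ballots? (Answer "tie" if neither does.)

Brixley

Ballots ranking Brixley above Dunmore: 3 + 1 = 4.
Ballots ranking Dunmore above Brixley: 7 − 4 = 3.
Brixley wins the head-to-head 4–3.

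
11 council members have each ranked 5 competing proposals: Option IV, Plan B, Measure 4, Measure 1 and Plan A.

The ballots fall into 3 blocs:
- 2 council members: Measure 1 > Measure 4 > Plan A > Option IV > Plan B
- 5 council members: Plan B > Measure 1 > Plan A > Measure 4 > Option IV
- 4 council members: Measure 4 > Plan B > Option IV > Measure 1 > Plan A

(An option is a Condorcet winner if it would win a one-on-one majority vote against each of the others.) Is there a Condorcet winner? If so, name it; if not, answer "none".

Head-to-head results (11 council members):
Option IV vs Plan B: Option IV preferred on 2 ballots; Plan B wins 9–2.
Option IV vs Measure 4: Option IV preferred on 0 ballots; Measure 4 wins 11–0.
Option IV vs Measure 1: Option IV is ranked higher on 4 ballots, Measure 1 on 7. Measure 1 wins 7–4.
Option IV vs Plan A: Option IV preferred on 4 ballots; Plan A wins 7–4.
Plan B vs Measure 4: 5 to 6, Measure 4.
Plan B vs Measure 1: Plan B is ranked higher on 5+4 = 9 ballots, Measure 1 on 2. Plan B wins 9–2.
Plan B vs Plan A: Plan B preferred on 5+4 = 9 ballots; Plan B wins 9–2.
Measure 4 vs Measure 1: Measure 4 preferred on 4 ballots; Measure 1 wins 7–4.
Measure 4 vs Plan A: 2+4 = 6 for Measure 4, 5 for Plan A — Measure 4 by 6–5.
Measure 1 vs Plan A: Measure 1 preferred on 2+5+4 = 11 ballots; Measure 1 wins 11–0.
Each option drops at least one matchup (Option IV loses to Plan B; Plan B loses to Measure 4; Measure 4 loses to Measure 1; Measure 1 loses to Plan B; Plan A loses to Plan B); the cycle Plan B → Measure 1 → Measure 4 → Plan B rules out a Condorcet winner.

none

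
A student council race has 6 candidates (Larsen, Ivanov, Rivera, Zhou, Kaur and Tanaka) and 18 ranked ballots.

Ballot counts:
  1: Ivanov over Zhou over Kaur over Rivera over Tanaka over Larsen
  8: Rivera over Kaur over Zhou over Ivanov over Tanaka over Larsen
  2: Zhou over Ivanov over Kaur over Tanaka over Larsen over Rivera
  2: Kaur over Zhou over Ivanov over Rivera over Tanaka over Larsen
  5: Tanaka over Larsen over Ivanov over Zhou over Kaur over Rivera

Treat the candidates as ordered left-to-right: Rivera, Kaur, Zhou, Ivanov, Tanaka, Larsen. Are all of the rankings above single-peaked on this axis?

yes

Axis positions: Rivera=1, Kaur=2, Zhou=3, Ivanov=4, Tanaka=5, Larsen=6.
Group 1 (peak Ivanov at position 4): ranking walks positions 4-3-2-1-5-6, expanding outward from the peak — single-peaked.
Group 2 (peak Rivera at position 1): ranking walks positions 1-2-3-4-5-6, expanding outward from the peak — single-peaked.
Group 3 (peak Zhou at position 3): ranking walks positions 3-4-2-5-6-1, expanding outward from the peak — single-peaked.
Group 4 (peak Kaur at position 2): ranking walks positions 2-3-4-1-5-6, expanding outward from the peak — single-peaked.
Group 5 (peak Tanaka at position 5): ranking walks positions 5-6-4-3-2-1, expanding outward from the peak — single-peaked.
Every ranking is single-peaked on this axis.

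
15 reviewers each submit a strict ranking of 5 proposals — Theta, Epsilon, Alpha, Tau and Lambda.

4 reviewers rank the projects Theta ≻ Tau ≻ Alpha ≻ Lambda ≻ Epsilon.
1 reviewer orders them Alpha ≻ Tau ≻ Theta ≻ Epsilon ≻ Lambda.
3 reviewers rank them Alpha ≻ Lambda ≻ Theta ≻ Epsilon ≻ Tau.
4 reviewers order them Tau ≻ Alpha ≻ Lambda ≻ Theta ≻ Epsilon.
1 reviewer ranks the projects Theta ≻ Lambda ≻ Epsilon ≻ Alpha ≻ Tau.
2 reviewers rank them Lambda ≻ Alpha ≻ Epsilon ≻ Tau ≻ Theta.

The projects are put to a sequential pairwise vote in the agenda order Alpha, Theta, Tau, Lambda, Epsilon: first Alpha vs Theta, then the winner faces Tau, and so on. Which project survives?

Round 1: Alpha vs Theta — 10–5, Alpha advances.
Round 2: Alpha vs Tau — 7–8, Tau advances.
Round 3: Tau vs Lambda — 9–6, Tau advances.
Round 4: Tau vs Epsilon — 9–6, Tau advances.
The agenda winner is Tau.

Tau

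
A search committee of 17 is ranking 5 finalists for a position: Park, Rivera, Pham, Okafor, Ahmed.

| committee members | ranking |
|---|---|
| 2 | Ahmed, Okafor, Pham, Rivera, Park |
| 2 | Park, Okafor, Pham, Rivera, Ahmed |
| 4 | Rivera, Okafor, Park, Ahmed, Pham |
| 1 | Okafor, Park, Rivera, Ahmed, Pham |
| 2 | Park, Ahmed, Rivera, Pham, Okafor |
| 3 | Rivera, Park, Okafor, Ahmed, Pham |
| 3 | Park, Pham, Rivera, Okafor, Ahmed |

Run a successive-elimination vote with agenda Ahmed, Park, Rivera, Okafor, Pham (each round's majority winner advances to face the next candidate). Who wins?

Rivera

Round 1: Ahmed vs Park — 2–15, Park advances.
Round 2: Park vs Rivera — 8–9, Rivera advances.
Round 3: Rivera vs Okafor — 12–5, Rivera advances.
Round 4: Rivera vs Pham — 10–7, Rivera advances.
Rivera survives the agenda.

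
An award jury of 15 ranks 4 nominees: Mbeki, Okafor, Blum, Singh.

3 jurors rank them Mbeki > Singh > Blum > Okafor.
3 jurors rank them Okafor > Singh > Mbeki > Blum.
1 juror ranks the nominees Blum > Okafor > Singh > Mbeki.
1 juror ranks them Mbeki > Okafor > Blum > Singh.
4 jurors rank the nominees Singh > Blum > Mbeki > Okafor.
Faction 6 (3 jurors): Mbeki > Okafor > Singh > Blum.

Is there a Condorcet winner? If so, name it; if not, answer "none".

Pairwise majorities:
Mbeki vs Okafor: Mbeki preferred on 3+1+4+3 = 11 ballots; Mbeki wins 11–4.
Mbeki vs Blum: 3+3+1+3 = 10 for Mbeki, 5 for Blum — Mbeki by 10–5.
Mbeki vs Singh: Mbeki preferred on 3+1+3 = 7 ballots; Singh wins 8–7.
Okafor vs Blum: 3+1+3 = 7 for Okafor, 8 for Blum — Blum by 8–7.
Okafor vs Singh: 3+1+1+3 = 8 for Okafor, 7 for Singh — Okafor by 8–7.
Blum vs Singh: Blum preferred on 1+1 = 2 ballots; Singh wins 13–2.
No nominee is unbeaten: Mbeki loses to Singh; Okafor loses to Mbeki; Blum loses to Mbeki; Singh loses to Okafor. In particular Mbeki → Okafor → Singh → Mbeki is a majority cycle — no Condorcet winner exists.

none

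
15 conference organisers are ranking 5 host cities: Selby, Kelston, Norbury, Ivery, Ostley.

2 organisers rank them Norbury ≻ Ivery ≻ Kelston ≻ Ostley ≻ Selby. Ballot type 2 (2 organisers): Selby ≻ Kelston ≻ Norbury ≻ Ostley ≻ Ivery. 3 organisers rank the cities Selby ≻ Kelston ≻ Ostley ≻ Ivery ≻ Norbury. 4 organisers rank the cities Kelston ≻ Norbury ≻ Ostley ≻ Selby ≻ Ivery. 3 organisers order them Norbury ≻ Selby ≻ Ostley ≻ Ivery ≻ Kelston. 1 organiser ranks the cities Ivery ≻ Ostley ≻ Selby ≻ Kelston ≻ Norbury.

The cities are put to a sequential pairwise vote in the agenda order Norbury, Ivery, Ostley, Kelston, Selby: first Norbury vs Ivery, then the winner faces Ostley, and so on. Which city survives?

Round 1: Norbury vs Ivery — 11–4, Norbury advances.
Round 2: Norbury vs Ostley — 11–4, Norbury advances.
Round 3: Norbury vs Kelston — 5–10, Kelston advances.
Round 4: Kelston vs Selby — 6–9, Selby advances.
The agenda winner is Selby.

Selby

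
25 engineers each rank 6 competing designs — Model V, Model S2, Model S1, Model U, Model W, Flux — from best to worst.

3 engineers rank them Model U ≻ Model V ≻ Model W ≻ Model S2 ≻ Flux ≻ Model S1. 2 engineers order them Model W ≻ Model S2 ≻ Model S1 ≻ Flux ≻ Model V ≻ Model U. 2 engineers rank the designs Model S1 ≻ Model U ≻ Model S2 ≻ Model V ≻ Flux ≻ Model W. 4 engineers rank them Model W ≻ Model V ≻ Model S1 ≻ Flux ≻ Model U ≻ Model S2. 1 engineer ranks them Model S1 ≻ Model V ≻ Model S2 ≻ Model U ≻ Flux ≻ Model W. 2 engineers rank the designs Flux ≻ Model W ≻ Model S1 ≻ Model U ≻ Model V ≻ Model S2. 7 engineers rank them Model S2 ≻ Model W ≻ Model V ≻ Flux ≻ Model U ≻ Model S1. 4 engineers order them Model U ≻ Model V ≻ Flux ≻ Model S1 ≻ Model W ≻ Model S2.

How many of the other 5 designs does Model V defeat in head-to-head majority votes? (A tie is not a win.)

4

Model V against each rival (25 engineers):
Model V vs Model S2: Model V is ranked higher on 3+4+1+2+4 = 14 ballots, Model S2 on 11. Model V wins 14–11.
Model V vs Model S1: Model V preferred on 3+4+7+4 = 18 ballots; Model V wins 18–7.
Model V vs Model U: Model V wins 14–11.
Model V vs Model W: Model W wins 15–10.
Model V vs Flux: 3+2+4+1+7+4 = 21 for Model V, 4 for Flux — Model V by 21–4.
Model V beats Model S2, Model S1, Model U, Flux; loses to Model W — 4 pairwise wins.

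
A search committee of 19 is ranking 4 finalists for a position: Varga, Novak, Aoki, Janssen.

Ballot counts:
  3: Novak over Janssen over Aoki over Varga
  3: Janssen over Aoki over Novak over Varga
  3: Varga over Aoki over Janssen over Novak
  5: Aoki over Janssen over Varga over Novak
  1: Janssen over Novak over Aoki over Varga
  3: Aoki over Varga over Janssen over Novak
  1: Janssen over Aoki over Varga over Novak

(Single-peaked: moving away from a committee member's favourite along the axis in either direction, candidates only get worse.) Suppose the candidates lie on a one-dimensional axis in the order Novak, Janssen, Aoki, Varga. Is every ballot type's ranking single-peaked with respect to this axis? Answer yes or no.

yes

Axis positions: Novak=1, Janssen=2, Aoki=3, Varga=4.
Ballot type 1 (peak Novak at position 1): ranking walks positions 1-2-3-4, expanding outward from the peak — single-peaked.
Ballot type 2 (peak Janssen at position 2): ranking walks positions 2-3-1-4, expanding outward from the peak — single-peaked.
Ballot type 3 (peak Varga at position 4): ranking walks positions 4-3-2-1, expanding outward from the peak — single-peaked.
Ballot type 4 (peak Aoki at position 3): ranking walks positions 3-2-4-1, expanding outward from the peak — single-peaked.
Ballot type 5 (peak Janssen at position 2): ranking walks positions 2-1-3-4, expanding outward from the peak — single-peaked.
Ballot type 6 (peak Aoki at position 3): ranking walks positions 3-4-2-1, expanding outward from the peak — single-peaked.
Ballot type 7 (peak Janssen at position 2): ranking walks positions 2-3-4-1, expanding outward from the peak — single-peaked.
Every ranking is single-peaked on this axis.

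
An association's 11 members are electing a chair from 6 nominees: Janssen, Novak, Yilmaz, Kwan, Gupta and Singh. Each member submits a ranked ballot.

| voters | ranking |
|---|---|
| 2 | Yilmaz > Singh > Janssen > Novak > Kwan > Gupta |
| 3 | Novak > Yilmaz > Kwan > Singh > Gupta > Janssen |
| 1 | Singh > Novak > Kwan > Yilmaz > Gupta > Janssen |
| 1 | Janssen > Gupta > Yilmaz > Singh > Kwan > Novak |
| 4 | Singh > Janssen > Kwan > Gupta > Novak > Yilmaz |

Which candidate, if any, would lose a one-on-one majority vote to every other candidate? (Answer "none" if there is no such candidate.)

Head-to-head results (11 voters):
Janssen vs Novak: Janssen wins 7–4.
Janssen vs Yilmaz: Yilmaz, 6–5.
Janssen vs Kwan: Janssen preferred on 2+1+4 = 7 ballots; Janssen wins 7–4.
Janssen vs Gupta: Janssen, 7–4.
Janssen vs Singh: Janssen preferred on 1 ballot; Singh wins 10–1.
Novak vs Yilmaz: Novak, 8–3.
Novak vs Kwan: Novak, 6–5.
Novak vs Gupta: 2+3+1 = 6 for Novak, 5 for Gupta — Novak by 6–5.
Novak vs Singh: Singh, 8–3.
Yilmaz vs Kwan: Yilmaz wins 6–5.
Yilmaz vs Gupta: Yilmaz preferred on 2+3+1 = 6 ballots; Yilmaz wins 6–5.
Yilmaz vs Singh: Yilmaz is ranked higher on 2+3+1 = 6 ballots, Singh on 5. Yilmaz wins 6–5.
Kwan vs Gupta: Kwan is ranked higher on 2+3+1+4 = 10 ballots, Gupta on 1. Kwan wins 10–1.
Kwan–Singh: Singh 8–3.
Gupta vs Singh: Singh wins 10–1.
Only Gupta has no wins; Gupta is the Condorcet loser.

Gupta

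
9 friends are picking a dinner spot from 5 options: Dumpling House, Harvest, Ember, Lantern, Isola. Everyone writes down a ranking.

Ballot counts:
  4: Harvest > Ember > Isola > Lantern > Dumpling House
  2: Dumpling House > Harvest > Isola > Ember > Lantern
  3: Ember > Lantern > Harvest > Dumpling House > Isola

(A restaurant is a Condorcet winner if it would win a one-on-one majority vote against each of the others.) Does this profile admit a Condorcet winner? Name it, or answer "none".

Pairwise majorities:
Dumpling House vs Harvest: Dumpling House preferred on 2 ballots; Harvest wins 7–2.
Dumpling House vs Ember: 2 to 7, Ember.
Dumpling House vs Lantern: 2 for Dumpling House, 7 for Lantern — Lantern by 7–2.
Dumpling House vs Isola: 5 to 4, Dumpling House.
Harvest vs Ember: Harvest is ranked higher on 4+2 = 6 ballots, Ember on 3. Harvest wins 6–3.
Harvest vs Lantern: 4+2 = 6 for Harvest, 3 for Lantern — Harvest by 6–3.
Harvest vs Isola: 9 to 0, Harvest.
Ember vs Lantern: Ember is ranked higher on 4+2+3 = 9 ballots, Lantern on 0. Ember wins 9–0.
Ember vs Isola: 4+3 = 7 for Ember, 2 for Isola — Ember by 7–2.
Lantern vs Isola: 3 to 6, Isola.
Only Harvest has no losses; Harvest is the Condorcet winner.

Harvest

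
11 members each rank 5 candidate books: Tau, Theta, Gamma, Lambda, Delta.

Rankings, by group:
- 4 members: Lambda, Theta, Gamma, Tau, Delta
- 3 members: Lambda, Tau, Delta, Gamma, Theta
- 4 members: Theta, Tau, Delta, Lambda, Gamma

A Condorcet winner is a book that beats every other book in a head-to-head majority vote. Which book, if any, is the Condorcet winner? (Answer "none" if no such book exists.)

Pairwise majorities:
Tau vs Theta: Theta wins 8–3.
Tau vs Gamma: Tau, 7–4.
Tau vs Lambda: Tau preferred on 4 ballots; Lambda wins 7–4.
Tau–Delta: Tau 11–0.
Theta vs Gamma: 4+4 = 8 for Theta, 3 for Gamma — Theta by 8–3.
Theta vs Lambda: 4 for Theta, 7 for Lambda — Lambda by 7–4.
Theta vs Delta: 4+4 = 8 for Theta, 3 for Delta — Theta by 8–3.
Gamma vs Lambda: 0 to 11, Lambda.
Gamma–Delta: Delta 7–4.
Lambda vs Delta: 7 to 4, Lambda.
Lambda defeats every rival head-to-head and is the Condorcet winner.

Lambda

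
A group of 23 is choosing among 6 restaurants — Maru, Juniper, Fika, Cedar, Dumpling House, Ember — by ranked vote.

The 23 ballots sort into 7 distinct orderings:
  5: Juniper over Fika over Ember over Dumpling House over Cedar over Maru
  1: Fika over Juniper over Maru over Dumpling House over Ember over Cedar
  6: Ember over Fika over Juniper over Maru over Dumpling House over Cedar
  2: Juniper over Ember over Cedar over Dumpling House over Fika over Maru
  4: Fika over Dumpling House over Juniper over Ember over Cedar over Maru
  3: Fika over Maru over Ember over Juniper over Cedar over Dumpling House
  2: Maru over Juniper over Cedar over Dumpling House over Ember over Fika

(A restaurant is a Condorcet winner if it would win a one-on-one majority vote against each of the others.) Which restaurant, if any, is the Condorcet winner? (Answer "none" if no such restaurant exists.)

Pairwise majorities:
Maru vs Juniper: Juniper, 18–5.
Maru–Fika: Fika 21–2.
Maru–Cedar: Maru 12–11.
Maru vs Dumpling House: Maru wins 12–11.
Maru–Ember: Ember 17–6.
Juniper vs Fika: Fika, 14–9.
Juniper vs Cedar: Juniper wins 23–0.
Juniper–Dumpling House: Juniper 19–4.
Juniper vs Ember: Juniper wins 14–9.
Fika–Cedar: Fika 19–4.
Fika vs Dumpling House: Fika wins 19–4.
Fika vs Ember: Fika wins 13–10.
Cedar vs Dumpling House: Dumpling House, 16–7.
Cedar–Ember: Ember 21–2.
Dumpling House vs Ember: Ember, 16–7.
Only Fika has no losses; Fika is the Condorcet winner.

Fika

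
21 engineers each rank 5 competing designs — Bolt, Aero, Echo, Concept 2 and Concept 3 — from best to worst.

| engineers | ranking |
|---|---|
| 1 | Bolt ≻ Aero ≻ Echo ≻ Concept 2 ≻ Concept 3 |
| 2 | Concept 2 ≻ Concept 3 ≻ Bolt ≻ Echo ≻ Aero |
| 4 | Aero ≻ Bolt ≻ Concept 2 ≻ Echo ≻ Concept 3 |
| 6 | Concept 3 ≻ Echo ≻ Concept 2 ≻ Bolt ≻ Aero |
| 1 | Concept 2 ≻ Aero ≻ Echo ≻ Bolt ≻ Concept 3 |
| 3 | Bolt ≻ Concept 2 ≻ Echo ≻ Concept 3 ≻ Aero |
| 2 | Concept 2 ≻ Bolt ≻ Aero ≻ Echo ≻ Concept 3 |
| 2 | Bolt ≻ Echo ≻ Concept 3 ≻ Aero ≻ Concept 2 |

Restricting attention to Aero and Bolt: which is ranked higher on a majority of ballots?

Bolt

Ballots ranking Aero above Bolt: 4 + 1 = 5.
Ballots ranking Bolt above Aero: 21 − 5 = 16.
Bolt wins the head-to-head 16–5.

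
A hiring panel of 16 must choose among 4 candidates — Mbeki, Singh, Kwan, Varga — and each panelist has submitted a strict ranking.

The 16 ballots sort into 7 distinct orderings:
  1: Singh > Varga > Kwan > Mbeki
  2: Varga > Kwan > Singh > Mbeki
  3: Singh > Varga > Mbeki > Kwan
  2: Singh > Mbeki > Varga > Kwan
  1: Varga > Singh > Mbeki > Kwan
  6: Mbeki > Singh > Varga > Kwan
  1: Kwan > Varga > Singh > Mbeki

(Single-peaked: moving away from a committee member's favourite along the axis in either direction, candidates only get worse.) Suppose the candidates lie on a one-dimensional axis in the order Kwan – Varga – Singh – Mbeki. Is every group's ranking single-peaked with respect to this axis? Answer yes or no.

Axis positions: Kwan=1, Varga=2, Singh=3, Mbeki=4.
Group 1 (peak Singh at position 3): ranking walks positions 3-2-1-4, expanding outward from the peak — single-peaked.
Group 2 (peak Varga at position 2): ranking walks positions 2-1-3-4, expanding outward from the peak — single-peaked.
Group 3 (peak Singh at position 3): ranking walks positions 3-2-4-1, expanding outward from the peak — single-peaked.
Group 4 (peak Singh at position 3): ranking walks positions 3-4-2-1, expanding outward from the peak — single-peaked.
Group 5 (peak Varga at position 2): ranking walks positions 2-3-4-1, expanding outward from the peak — single-peaked.
Group 6 (peak Mbeki at position 4): ranking walks positions 4-3-2-1, expanding outward from the peak — single-peaked.
Group 7 (peak Kwan at position 1): ranking walks positions 1-2-3-4, expanding outward from the peak — single-peaked.
Every ranking is single-peaked on this axis.

yes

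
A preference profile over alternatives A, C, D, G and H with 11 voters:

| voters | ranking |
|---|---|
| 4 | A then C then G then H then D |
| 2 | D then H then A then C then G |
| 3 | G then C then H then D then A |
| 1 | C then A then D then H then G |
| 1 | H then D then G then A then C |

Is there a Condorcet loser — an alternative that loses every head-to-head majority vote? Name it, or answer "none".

Pairwise majorities:
A–C: A 7–4.
A vs D: D, 6–5.
A vs G: 7 to 4, A.
A vs H: H wins 6–5.
C vs D: 4+3+1 = 8 for C, 3 for D — C by 8–3.
C vs G: C is ranked higher on 4+2+1 = 7 ballots, G on 4. C wins 7–4.
C–H: C 8–3.
D vs G: G, 7–4.
D vs H: D preferred on 2+1 = 3 ballots; H wins 8–3.
G vs H: G preferred on 4+3 = 7 ballots; G wins 7–4.
No alternative is winless: A beats C; C beats D; D beats A; G beats D; H beats A. There is no Condorcet loser.

none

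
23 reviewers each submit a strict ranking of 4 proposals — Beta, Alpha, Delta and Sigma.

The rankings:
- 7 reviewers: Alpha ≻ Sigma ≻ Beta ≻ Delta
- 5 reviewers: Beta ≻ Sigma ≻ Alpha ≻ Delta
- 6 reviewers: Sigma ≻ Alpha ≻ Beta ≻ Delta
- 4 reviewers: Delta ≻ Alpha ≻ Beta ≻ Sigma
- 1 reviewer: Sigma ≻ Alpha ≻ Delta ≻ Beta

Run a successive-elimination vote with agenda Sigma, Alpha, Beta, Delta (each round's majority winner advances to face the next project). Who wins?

Round 1: Sigma vs Alpha — 12–11, Sigma advances.
Round 2: Sigma vs Beta — 14–9, Sigma advances.
Round 3: Sigma vs Delta — 19–4, Sigma advances.
Sigma survives the agenda.

Sigma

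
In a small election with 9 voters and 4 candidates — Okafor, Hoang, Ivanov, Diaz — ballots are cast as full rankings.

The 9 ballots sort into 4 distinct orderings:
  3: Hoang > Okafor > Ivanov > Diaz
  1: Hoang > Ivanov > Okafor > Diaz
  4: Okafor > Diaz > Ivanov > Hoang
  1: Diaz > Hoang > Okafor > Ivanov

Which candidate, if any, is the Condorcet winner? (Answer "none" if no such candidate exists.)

none

Check each pair by majority over 9 ballots:
Okafor vs Hoang: Hoang wins 5–4.
Okafor vs Ivanov: Okafor wins 8–1.
Okafor–Diaz: Okafor 8–1.
Hoang vs Ivanov: Hoang wins 5–4.
Hoang–Diaz: Diaz 5–4.
Ivanov vs Diaz: Diaz, 5–4.
No candidate is unbeaten: Okafor loses to Hoang; Hoang loses to Diaz; Ivanov loses to Okafor; Diaz loses to Okafor. In particular Okafor → Diaz → Hoang → Okafor is a majority cycle — no Condorcet winner exists.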